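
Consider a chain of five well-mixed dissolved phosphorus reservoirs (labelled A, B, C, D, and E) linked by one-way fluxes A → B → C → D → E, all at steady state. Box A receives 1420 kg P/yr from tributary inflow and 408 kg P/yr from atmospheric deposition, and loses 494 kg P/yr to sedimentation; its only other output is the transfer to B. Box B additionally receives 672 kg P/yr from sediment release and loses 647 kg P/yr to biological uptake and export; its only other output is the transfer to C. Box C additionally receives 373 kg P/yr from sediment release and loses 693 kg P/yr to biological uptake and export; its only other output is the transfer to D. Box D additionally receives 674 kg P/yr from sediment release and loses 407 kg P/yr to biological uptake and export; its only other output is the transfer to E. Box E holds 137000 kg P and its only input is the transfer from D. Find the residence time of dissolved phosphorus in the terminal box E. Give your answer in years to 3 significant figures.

105 yr

Box A: F(A→B) = (1420 + 408) − 494 = 1334.0 kg P/yr.
Box B: F(B→C) = (1334.0 + 672) − 647 = 1359.0 kg P/yr.
Box C: F(C→D) = (1359.0 + 373) − 693 = 1039.0 kg P/yr.
Box D: F(D→E) = (1039.0 + 674) − 407 = 1306.0 kg P/yr.
Box E throughput = its input = 1306.0 kg P/yr; τ = 137000 / 1306.0 = 104.9 yr.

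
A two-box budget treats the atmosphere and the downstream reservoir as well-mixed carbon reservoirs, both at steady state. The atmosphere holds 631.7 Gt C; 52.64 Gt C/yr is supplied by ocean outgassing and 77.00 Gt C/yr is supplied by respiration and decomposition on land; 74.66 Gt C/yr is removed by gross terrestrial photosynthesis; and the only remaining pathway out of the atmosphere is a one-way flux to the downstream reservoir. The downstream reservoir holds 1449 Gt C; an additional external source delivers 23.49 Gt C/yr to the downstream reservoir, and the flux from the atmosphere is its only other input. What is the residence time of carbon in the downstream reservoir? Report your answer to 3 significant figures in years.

Balance the atmosphere: ΣF_in = 52.64 + 77.00 = 129.64 Gt C/yr.
Flux to the downstream reservoir = ΣF_in − (74.66) = 54.980 Gt C/yr.
Total input to the downstream reservoir = 54.980 + 23.49 = 78.470 Gt C/yr; at steady state this equals its total output.
τ = M / F = 1449 / 78.470 = 18.47 yr.

18.5 yr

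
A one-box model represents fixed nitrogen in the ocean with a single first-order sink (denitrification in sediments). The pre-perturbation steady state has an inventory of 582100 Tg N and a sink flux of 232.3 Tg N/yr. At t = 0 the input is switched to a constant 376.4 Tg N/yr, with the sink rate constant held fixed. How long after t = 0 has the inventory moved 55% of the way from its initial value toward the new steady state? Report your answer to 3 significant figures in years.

τ = M₀/F₀ = 582100/232.3 = 2506 yr.
The remaining gap fraction is e^(−t/τ); 55% covered ⇒ e^(−t/τ) = 0.450.
t = −τ ln(0.450) = 2506 × 0.7985 = 2001 yr.

2000 yr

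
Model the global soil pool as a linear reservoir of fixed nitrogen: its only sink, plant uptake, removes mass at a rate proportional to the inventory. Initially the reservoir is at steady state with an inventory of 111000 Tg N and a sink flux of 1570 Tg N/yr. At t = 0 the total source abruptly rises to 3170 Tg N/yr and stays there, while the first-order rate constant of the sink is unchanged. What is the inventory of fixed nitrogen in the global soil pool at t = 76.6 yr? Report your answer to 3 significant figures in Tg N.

186000 Tg N

The sink rate constant is k = F₀/M₀ = 1570/111000 = 0.01414 yr⁻¹.
Solving dM/dt = F₁ − kM with M(0) = M₀ gives M(t) = F₁/k + (M₀ − F₁/k)·e^(−kt).
F₁/k = 3170/0.01414 = 224120 Tg N; kt = 0.01414 × 76.6 = 1.083, e^(−kt) = 0.3384.
M(76.6) = 224120 + (111000 − 224120) × 0.3384 = 224120 − 38280 = 185840 Tg N.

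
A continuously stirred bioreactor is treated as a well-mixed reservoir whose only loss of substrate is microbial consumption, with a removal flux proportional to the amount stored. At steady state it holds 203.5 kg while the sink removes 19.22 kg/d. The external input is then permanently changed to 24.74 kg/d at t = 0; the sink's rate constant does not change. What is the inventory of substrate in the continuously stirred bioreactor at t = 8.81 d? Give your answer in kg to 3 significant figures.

237 kg

The sink rate constant is k = F₀/M₀ = 19.22/203.5 = 0.09445 d⁻¹.
Solving dM/dt = F₁ − kM with M(0) = M₀ gives M(t) = F₁/k + (M₀ − F₁/k)·e^(−kt).
F₁/k = 24.74/0.09445 = 261.95 kg; kt = 0.09445 × 8.81 = 0.8321, e^(−kt) = 0.4351.
M(8.81) = 261.95 + (203.5 − 261.95) × 0.4351 = 261.95 − 25.43 = 236.51 kg.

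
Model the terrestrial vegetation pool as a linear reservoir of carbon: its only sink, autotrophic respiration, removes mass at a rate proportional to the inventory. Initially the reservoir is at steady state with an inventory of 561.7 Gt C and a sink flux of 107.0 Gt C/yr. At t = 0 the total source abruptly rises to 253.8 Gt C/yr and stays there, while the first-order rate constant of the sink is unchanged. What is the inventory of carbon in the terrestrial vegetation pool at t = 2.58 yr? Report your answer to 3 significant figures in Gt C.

861 Gt C

Residence time τ = M₀/F₀ = 5.250 yr. The eventual steady state is M_∞ = M₀·(F₁/F₀) = 561.7 × 253.8/107.0 = 1332.3 Gt C.
The anomaly ΔM(t) = M(t) − M_∞ decays as ΔM₀·e^(−t/τ) with ΔM₀ = 561.7 − 1332.3 = −770.6 Gt C.
At t = 2.58 yr, e^(−t/τ) = e^(−0.4915) = 0.6117, so ΔM = −471.4 Gt C and M = 1332.3 − 471.4 = 860.92 Gt C.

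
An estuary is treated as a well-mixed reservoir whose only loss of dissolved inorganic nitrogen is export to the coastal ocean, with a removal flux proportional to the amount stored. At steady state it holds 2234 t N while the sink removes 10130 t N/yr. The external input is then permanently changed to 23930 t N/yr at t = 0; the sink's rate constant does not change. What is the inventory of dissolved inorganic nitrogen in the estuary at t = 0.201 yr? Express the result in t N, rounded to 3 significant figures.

Residence time τ = M₀/F₀ = 0.2205 yr. The eventual steady state is M_∞ = M₀·(F₁/F₀) = 2234 × 23930/10130 = 5277.4 t N.
The anomaly ΔM(t) = M(t) − M_∞ decays as ΔM₀·e^(−t/τ) with ΔM₀ = 2234 − 5277.4 = −3043 t N.
At t = 0.201 yr, e^(−t/τ) = e^(−0.9114) = 0.4019, so ΔM = −1223 t N and M = 5277.4 − 1223 = 4054.1 t N.

4050 t N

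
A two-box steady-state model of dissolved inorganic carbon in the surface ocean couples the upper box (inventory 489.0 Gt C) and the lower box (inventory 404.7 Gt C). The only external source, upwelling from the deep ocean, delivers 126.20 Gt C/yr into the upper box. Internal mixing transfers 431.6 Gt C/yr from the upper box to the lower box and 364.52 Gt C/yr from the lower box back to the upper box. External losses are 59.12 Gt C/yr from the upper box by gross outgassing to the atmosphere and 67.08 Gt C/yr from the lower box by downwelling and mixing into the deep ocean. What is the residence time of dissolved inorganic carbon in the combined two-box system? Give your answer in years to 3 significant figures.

Treat the two boxes together as one reservoir: the mixing fluxes between them are internal recycling, so τ = ΣM / Σ(external losses).
M_total = 489.0 + 404.7 = 893.70 Gt C.
ΣF_external_out = 59.12 + 67.08 = 126.20 Gt C/yr.
τ = M_total / ΣF_ext = 893.70 / 126.20 = 7.082 yr.

7.08 yr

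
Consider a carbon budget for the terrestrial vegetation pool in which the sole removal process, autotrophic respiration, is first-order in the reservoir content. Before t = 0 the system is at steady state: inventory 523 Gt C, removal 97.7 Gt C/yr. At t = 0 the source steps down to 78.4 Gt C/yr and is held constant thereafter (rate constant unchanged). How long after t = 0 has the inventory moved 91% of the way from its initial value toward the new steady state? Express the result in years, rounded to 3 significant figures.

12.9 yr

τ = M₀/F₀ = 523/97.7 = 5.353 yr.
The remaining gap fraction is e^(−t/τ); 91% covered ⇒ e^(−t/τ) = 0.0900.
t = −τ ln(0.0900) = 5.353 × 2.408 = 12.89 yr.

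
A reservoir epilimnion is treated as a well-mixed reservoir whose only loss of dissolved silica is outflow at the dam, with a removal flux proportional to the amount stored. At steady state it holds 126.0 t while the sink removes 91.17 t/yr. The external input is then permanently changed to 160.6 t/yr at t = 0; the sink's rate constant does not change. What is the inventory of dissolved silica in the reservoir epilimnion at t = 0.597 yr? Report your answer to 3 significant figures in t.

160 t

Residence time τ = M₀/F₀ = 1.382 yr. The eventual steady state is M_∞ = M₀·(F₁/F₀) = 126.0 × 160.6/91.17 = 221.95 t.
The anomaly ΔM(t) = M(t) − M_∞ decays as ΔM₀·e^(−t/τ) with ΔM₀ = 126.0 − 221.95 = −95.95 t.
At t = 0.597 yr, e^(−t/τ) = e^(−0.4320) = 0.6492, so ΔM = −62.30 t and M = 221.95 − 62.30 = 159.66 t.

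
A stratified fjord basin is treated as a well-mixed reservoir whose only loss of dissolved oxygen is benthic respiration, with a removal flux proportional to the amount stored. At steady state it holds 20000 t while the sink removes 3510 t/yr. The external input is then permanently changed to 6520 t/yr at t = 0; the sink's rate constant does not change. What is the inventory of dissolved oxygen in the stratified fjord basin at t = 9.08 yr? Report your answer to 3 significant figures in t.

τ = M₀/F₀ = 20000/3510 = 5.698 yr; rate constant k = 1/τ.
New steady state M_∞ = F₁/k = F₁·τ = 6520 × 5.698 = 37151 t.
M(t) = M_∞ + (M₀ − M_∞)·e^(−t/τ); t/τ = 9.08/5.698 = 1.594, so e^(−t/τ) = 0.2032.
M(t) = 37151 − 17150 × 0.2032 = 33666 t.

33700 t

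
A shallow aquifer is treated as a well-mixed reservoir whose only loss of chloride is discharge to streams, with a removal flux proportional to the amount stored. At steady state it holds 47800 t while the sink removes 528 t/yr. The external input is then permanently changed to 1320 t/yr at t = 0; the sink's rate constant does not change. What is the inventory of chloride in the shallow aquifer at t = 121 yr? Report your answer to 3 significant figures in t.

101000 t

The sink rate constant is k = F₀/M₀ = 528/47800 = 0.01105 yr⁻¹.
Solving dM/dt = F₁ − kM with M(0) = M₀ gives M(t) = F₁/k + (M₀ − F₁/k)·e^(−kt).
F₁/k = 1320/0.01105 = 119500 t; kt = 0.01105 × 121 = 1.337, e^(−kt) = 0.2627.
M(121) = 119500 + (47800 − 119500) × 0.2627 = 119500 − 18840 = 100660 t.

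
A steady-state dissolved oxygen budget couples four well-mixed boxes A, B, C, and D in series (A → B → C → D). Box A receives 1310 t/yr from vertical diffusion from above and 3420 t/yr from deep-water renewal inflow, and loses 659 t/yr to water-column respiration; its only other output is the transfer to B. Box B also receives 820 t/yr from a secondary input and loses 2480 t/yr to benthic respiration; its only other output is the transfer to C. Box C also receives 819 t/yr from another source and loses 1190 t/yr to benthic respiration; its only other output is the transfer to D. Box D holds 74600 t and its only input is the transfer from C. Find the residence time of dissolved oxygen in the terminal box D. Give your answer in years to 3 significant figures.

36.6 yr

Box A: F(A→B) = (1310 + 3420) − 659 = 4071.0 t/yr.
Box B: F(B→C) = (4071.0 + 820) − 2480 = 2411.0 t/yr.
Box C: F(C→D) = (2411.0 + 819) − 1190 = 2040.0 t/yr.
Box D throughput = its input = 2040.0 t/yr; τ = 74600 / 2040.0 = 36.57 yr.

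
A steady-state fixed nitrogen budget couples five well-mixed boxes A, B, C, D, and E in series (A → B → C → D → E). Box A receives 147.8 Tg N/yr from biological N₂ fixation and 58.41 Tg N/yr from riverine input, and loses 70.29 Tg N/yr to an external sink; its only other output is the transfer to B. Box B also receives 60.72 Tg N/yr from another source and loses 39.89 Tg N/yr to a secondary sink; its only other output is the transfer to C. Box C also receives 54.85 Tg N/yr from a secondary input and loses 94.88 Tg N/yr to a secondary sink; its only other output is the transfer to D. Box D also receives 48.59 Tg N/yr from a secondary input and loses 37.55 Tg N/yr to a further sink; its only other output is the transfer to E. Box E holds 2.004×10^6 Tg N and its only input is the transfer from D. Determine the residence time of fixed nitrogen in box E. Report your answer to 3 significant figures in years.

15700 yr

Box A: F(A→B) = (147.8 + 58.41) − 70.29 = 135.92 Tg N/yr.
Box B: F(B→C) = (135.92 + 60.72) − 39.89 = 156.75 Tg N/yr.
Box C: F(C→D) = (156.75 + 54.85) − 94.88 = 116.72 Tg N/yr.
Box D: F(D→E) = (116.72 + 48.59) − 37.55 = 127.76 Tg N/yr.
Box E throughput = its input = 127.76 Tg N/yr; τ = 2.004×10^6 / 127.76 = 15690 yr.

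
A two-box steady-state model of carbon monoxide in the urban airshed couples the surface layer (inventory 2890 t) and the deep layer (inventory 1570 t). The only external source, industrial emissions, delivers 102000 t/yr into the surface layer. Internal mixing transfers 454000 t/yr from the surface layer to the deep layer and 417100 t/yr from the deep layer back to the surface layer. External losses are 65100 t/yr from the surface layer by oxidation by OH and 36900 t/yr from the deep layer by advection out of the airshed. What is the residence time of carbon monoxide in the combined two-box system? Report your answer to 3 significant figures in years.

Treat the two boxes together as one reservoir: the mixing fluxes between them are internal recycling, so τ = ΣM / Σ(external losses).
M_total = 2890 + 1570 = 4460.0 t.
ΣF_external_out = 65100 + 36900 = 102000 t/yr.
τ = M_total / ΣF_ext = 4460.0 / 102000 = 0.04373 yr.

0.0437 yr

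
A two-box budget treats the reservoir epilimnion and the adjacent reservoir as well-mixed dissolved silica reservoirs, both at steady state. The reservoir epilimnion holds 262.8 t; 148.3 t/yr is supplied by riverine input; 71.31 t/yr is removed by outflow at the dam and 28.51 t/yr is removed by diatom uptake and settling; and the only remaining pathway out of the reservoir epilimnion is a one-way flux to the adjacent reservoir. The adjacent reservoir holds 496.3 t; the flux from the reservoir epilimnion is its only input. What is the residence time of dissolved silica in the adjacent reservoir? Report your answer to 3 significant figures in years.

Balance the reservoir epilimnion: ΣF_in = 148.30 t/yr.
Flux to the adjacent reservoir = ΣF_in − (71.31 + 28.51) = 48.480 t/yr.
At steady state the output of the adjacent reservoir equals its input, 48.480 t/yr.
τ = M / F = 496.3 / 48.480 = 10.24 yr.

10.2 yr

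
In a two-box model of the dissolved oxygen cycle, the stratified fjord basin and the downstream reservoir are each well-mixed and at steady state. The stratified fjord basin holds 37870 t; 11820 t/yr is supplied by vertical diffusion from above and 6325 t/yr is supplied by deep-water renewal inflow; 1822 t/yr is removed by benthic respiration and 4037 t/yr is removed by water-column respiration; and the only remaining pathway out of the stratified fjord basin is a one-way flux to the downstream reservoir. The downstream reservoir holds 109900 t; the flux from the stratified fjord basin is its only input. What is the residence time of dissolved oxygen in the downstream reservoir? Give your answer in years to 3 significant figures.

Balance the stratified fjord basin: ΣF_in = 11820 + 6325 = 18145 t/yr.
Flux to the downstream reservoir = ΣF_in − (1822 + 4037) = 12286 t/yr.
At steady state the output of the downstream reservoir equals its input, 12286 t/yr.
τ = M / F = 109900 / 12286 = 8.945 yr.

8.95 yr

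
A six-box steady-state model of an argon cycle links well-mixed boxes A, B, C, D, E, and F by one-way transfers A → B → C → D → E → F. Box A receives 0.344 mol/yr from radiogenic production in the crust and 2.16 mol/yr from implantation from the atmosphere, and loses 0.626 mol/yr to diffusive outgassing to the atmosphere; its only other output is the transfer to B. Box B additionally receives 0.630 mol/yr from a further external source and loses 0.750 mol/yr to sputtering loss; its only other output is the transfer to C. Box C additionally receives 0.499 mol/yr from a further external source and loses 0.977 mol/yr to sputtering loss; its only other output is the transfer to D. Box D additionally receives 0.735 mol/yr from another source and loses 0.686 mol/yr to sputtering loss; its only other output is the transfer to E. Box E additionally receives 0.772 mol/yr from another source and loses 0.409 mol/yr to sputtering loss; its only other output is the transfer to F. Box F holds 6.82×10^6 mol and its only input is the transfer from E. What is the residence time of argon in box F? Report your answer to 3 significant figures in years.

Box A: F(A→B) = (0.344 + 2.16) − 0.626 = 1.8780 mol/yr.
Box B: F(B→C) = (1.8780 + 0.630) − 0.750 = 1.7580 mol/yr.
Box C: F(C→D) = (1.7580 + 0.499) − 0.977 = 1.2800 mol/yr.
Box D: F(D→E) = (1.2800 + 0.735) − 0.686 = 1.3290 mol/yr.
Box E: F(E→F) = (1.3290 + 0.772) − 0.409 = 1.6920 mol/yr.
Box F throughput = its input = 1.6920 mol/yr; τ = 6.82×10^6 / 1.6920 = 4.031×10^6 yr.

4.03×10^6 yr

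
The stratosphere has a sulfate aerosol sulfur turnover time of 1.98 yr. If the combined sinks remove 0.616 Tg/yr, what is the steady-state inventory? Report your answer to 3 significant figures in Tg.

1.22 Tg

τ = M/F ⇒ M = τ × F = 1.98 × 0.616 = 1.220 Tg.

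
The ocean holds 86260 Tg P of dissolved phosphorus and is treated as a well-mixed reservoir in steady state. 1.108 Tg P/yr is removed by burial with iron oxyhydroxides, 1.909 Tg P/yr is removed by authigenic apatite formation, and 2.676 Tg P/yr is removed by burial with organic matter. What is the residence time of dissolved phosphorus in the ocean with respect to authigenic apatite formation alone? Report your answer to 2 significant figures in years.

Residence time with respect to a single sink: τ = M / F_sink.
τ = 86260 / 1.909 = 45190 yr.

45000 yr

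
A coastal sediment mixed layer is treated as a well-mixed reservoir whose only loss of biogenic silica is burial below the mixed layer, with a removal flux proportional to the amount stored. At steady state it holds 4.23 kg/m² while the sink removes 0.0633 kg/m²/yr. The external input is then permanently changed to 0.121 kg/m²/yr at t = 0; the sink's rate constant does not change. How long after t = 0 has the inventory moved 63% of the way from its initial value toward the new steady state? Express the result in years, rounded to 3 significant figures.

66.4 yr

τ = M₀/F₀ = 4.23/0.0633 = 66.82 yr.
The remaining gap fraction is e^(−t/τ); 63% covered ⇒ e^(−t/τ) = 0.370.
t = −τ ln(0.370) = 66.82 × 0.9943 = 66.44 yr.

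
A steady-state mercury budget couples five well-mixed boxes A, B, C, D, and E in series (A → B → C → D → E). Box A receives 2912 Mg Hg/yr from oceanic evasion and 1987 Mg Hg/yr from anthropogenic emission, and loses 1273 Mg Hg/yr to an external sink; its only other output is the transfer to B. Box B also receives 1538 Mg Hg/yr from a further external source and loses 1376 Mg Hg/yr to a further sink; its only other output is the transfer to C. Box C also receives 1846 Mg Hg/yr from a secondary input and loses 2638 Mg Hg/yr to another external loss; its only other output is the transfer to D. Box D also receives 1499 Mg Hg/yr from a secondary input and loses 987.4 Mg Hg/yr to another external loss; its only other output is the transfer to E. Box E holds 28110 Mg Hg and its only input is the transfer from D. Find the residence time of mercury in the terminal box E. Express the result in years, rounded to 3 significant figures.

Box A: F(A→B) = (2912 + 1987) − 1273 = 3626.0 Mg Hg/yr.
Box B: F(B→C) = (3626.0 + 1538) − 1376 = 3788.0 Mg Hg/yr.
Box C: F(C→D) = (3788.0 + 1846) − 2638 = 2996.0 Mg Hg/yr.
Box D: F(D→E) = (2996.0 + 1499) − 987.4 = 3507.6 Mg Hg/yr.
Box E throughput = its input = 3507.6 Mg Hg/yr; τ = 28110 / 3507.6 = 8.014 yr.

8.01 yr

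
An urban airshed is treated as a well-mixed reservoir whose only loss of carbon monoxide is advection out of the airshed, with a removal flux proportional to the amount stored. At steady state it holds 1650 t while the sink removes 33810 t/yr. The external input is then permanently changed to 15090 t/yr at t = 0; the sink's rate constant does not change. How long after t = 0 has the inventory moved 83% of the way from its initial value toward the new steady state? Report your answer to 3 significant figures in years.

0.0865 yr

τ = M₀/F₀ = 1650/33810 = 0.04880 yr.
The remaining gap fraction is e^(−t/τ); 83% covered ⇒ e^(−t/τ) = 0.170.
t = −τ ln(0.170) = 0.04880 × 1.772 = 0.08648 yr.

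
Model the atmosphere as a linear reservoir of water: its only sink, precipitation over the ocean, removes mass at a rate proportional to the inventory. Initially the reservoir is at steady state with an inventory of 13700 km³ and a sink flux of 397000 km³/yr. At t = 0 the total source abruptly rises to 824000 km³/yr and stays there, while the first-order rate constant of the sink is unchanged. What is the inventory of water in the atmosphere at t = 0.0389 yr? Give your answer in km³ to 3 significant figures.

Residence time τ = M₀/F₀ = 0.03451 yr. The eventual steady state is M_∞ = M₀·(F₁/F₀) = 13700 × 824000/397000 = 28435 km³.
The anomaly ΔM(t) = M(t) − M_∞ decays as ΔM₀·e^(−t/τ) with ΔM₀ = 13700 − 28435 = −14740 km³.
At t = 0.0389 yr, e^(−t/τ) = e^(−1.127) = 0.3239, so ΔM = −4773 km³ and M = 28435 − 4773 = 23662 km³.

23700 km³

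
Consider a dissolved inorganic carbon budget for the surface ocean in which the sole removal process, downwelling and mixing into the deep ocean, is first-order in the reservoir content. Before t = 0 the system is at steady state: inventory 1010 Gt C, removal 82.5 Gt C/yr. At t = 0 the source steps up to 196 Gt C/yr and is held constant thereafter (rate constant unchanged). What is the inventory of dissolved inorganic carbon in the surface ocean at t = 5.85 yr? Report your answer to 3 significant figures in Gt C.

τ = M₀/F₀ = 1010/82.5 = 12.24 yr; rate constant k = 1/τ.
New steady state M_∞ = F₁/k = F₁·τ = 196 × 12.24 = 2399.5 Gt C.
M(t) = M_∞ + (M₀ − M_∞)·e^(−t/τ); t/τ = 5.85/12.24 = 0.4778, so e^(−t/τ) = 0.6201.
M(t) = 2399.5 − 1390 × 0.6201 = 1537.9 Gt C.

1540 Gt C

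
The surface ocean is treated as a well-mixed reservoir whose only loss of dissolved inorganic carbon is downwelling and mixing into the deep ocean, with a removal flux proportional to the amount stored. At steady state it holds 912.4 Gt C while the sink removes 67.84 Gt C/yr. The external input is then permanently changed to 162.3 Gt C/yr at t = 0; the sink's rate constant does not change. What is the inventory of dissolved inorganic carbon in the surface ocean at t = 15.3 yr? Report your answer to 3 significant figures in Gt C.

1780 Gt C

τ = M₀/F₀ = 912.4/67.84 = 13.45 yr; rate constant k = 1/τ.
New steady state M_∞ = F₁/k = F₁·τ = 162.3 × 13.45 = 2182.8 Gt C.
M(t) = M_∞ + (M₀ − M_∞)·e^(−t/τ); t/τ = 15.3/13.45 = 1.138, so e^(−t/τ) = 0.3206.
M(t) = 2182.8 − 1270 × 0.3206 = 1775.5 Gt C.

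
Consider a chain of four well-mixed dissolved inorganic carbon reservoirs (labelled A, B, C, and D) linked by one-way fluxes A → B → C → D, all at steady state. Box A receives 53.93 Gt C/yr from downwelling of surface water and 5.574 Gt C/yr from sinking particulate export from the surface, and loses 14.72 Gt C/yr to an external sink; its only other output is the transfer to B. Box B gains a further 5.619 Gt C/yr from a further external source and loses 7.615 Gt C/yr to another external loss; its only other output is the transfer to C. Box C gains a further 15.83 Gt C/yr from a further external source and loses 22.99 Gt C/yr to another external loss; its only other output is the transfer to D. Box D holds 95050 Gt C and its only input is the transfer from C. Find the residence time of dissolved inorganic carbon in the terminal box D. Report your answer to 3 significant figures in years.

2670 yr

Box A: F(A→B) = (53.93 + 5.574) − 14.72 = 44.784 Gt C/yr.
Box B: F(B→C) = (44.784 + 5.619) − 7.615 = 42.788 Gt C/yr.
Box C: F(C→D) = (42.788 + 15.83) − 22.99 = 35.628 Gt C/yr.
Box D throughput = its input = 35.628 Gt C/yr; τ = 95050 / 35.628 = 2668 yr.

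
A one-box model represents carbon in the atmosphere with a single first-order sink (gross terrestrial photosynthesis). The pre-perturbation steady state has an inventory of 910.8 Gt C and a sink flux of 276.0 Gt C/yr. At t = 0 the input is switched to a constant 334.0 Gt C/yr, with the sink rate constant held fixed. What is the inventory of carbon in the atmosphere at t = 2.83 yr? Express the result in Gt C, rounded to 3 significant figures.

Residence time τ = M₀/F₀ = 3.300 yr. The eventual steady state is M_∞ = M₀·(F₁/F₀) = 910.8 × 334.0/276.0 = 1102.2 Gt C.
The anomaly ΔM(t) = M(t) − M_∞ decays as ΔM₀·e^(−t/τ) with ΔM₀ = 910.8 − 1102.2 = −191.4 Gt C.
At t = 2.83 yr, e^(−t/τ) = e^(−0.8576) = 0.4242, so ΔM = −81.19 Gt C and M = 1102.2 − 81.19 = 1021.0 Gt C.

1020 Gt C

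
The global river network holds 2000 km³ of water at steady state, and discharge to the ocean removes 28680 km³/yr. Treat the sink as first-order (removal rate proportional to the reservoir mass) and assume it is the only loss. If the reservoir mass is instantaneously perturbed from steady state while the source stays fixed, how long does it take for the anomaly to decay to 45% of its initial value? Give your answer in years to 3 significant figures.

0.0557 yr

For a linear reservoir the anomaly decays as exp(−t/τ) with τ = M/F = 2000/28680 = 0.06974 yr.
exp(−t/τ) = 0.45 ⇒ t = −τ ln(0.45) = 0.06974 × 0.7985 = 0.05568 yr.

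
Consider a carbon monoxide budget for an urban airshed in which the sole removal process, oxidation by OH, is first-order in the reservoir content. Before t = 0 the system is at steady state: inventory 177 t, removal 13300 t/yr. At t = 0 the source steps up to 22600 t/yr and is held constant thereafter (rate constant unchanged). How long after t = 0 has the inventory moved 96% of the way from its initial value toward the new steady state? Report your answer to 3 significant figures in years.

0.0428 yr

τ = M₀/F₀ = 177/13300 = 0.01331 yr.
The remaining gap fraction is e^(−t/τ); 96% covered ⇒ e^(−t/τ) = 0.0400.
t = −τ ln(0.0400) = 0.01331 × 3.219 = 0.04284 yr.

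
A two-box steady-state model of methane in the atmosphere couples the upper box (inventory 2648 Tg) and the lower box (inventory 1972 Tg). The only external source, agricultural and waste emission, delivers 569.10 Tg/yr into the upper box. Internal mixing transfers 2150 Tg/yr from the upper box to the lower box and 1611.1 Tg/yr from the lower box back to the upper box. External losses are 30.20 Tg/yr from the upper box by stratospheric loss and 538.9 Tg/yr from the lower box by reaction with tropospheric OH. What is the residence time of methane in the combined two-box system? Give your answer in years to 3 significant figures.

Treat the two boxes together as one reservoir: the mixing fluxes between them are internal recycling, so τ = ΣM / Σ(external losses).
M_total = 2648 + 1972 = 4620.0 Tg.
ΣF_external_out = 30.20 + 538.9 = 569.10 Tg/yr.
τ = M_total / ΣF_ext = 4620.0 / 569.10 = 8.118 yr.

8.12 yr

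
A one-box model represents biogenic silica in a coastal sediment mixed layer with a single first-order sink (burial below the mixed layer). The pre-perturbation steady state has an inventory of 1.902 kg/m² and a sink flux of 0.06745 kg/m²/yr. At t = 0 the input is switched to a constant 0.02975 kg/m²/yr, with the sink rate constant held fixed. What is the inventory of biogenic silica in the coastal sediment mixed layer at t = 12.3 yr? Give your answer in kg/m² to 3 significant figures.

1.53 kg/m²

Residence time τ = M₀/F₀ = 28.20 yr. The eventual steady state is M_∞ = M₀·(F₁/F₀) = 1.902 × 0.02975/0.06745 = 0.83891 kg/m².
The anomaly ΔM(t) = M(t) − M_∞ decays as ΔM₀·e^(−t/τ) with ΔM₀ = 1.902 − 0.83891 = 1.063 kg/m².
At t = 12.3 yr, e^(−t/τ) = e^(−0.4362) = 0.6465, so ΔM = 0.6873 kg/m² and M = 0.83891 + 0.6873 = 1.5262 kg/m².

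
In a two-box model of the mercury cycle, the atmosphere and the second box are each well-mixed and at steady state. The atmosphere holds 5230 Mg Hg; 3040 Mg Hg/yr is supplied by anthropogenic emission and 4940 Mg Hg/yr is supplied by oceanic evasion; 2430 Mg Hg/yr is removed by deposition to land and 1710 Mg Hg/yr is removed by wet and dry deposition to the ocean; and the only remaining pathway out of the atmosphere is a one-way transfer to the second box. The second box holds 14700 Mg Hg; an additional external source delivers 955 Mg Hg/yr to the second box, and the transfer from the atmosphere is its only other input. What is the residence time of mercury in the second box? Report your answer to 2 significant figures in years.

Balance the atmosphere: ΣF_in = 3040 + 4940 = 7980.0 Mg Hg/yr.
Transfer to the second box = ΣF_in − (2430 + 1710) = 3840.0 Mg Hg/yr.
Total input to the second box = 3840.0 + 955 = 4795.0 Mg Hg/yr; at steady state this equals its total output.
τ = M / F = 14700 / 4795.0 = 3.066 yr.

3.1 yr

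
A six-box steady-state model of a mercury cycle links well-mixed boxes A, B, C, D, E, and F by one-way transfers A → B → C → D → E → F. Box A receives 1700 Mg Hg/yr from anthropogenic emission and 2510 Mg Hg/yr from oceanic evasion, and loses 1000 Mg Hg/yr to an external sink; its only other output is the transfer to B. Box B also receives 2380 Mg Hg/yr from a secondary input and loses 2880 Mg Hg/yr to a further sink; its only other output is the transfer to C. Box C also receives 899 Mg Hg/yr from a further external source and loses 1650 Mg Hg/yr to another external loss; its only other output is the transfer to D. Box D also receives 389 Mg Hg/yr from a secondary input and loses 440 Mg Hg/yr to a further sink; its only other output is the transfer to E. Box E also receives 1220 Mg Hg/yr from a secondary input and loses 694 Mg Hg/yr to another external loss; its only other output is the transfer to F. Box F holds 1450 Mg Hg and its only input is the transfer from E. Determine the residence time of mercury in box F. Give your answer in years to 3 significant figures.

0.596 yr

Box A: F(A→B) = (1700 + 2510) − 1000 = 3210.0 Mg Hg/yr.
Box B: F(B→C) = (3210.0 + 2380) − 2880 = 2710.0 Mg Hg/yr.
Box C: F(C→D) = (2710.0 + 899) − 1650 = 1959.0 Mg Hg/yr.
Box D: F(D→E) = (1959.0 + 389) − 440 = 1908.0 Mg Hg/yr.
Box E: F(E→F) = (1908.0 + 1220) − 694 = 2434.0 Mg Hg/yr.
Box F throughput = its input = 2434.0 Mg Hg/yr; τ = 1450 / 2434.0 = 0.5957 yr.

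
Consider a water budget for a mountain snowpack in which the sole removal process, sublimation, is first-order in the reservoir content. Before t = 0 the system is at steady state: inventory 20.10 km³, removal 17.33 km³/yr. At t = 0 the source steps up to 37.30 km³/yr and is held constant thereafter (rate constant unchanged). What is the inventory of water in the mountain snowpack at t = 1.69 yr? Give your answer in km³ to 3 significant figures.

37.9 km³

Residence time τ = M₀/F₀ = 1.160 yr. The eventual steady state is M_∞ = M₀·(F₁/F₀) = 20.10 × 37.30/17.33 = 43.262 km³.
The anomaly ΔM(t) = M(t) − M_∞ decays as ΔM₀·e^(−t/τ) with ΔM₀ = 20.10 − 43.262 = −23.16 km³.
At t = 1.69 yr, e^(−t/τ) = e^(−1.457) = 0.2329, so ΔM = −5.395 km³ and M = 43.262 − 5.395 = 37.867 km³.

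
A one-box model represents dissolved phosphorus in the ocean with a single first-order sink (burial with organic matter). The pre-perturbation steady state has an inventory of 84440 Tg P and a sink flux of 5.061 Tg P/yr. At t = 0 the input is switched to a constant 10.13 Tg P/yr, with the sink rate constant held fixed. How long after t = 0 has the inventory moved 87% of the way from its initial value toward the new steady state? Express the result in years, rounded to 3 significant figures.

τ = M₀/F₀ = 84440/5.061 = 16680 yr.
The remaining gap fraction is e^(−t/τ); 87% covered ⇒ e^(−t/τ) = 0.130.
t = −τ ln(0.130) = 16680 × 2.040 = 34040 yr.

34000 yr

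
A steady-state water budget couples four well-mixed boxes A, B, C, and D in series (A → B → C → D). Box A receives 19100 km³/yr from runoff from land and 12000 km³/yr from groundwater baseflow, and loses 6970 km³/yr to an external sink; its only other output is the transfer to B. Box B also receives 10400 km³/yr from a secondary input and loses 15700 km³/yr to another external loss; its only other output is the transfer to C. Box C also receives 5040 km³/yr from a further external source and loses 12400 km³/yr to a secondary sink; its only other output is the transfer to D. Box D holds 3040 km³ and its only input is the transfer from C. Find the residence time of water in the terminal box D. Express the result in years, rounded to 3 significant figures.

0.265 yr

Box A: F(A→B) = (19100 + 12000) − 6970 = 24130 km³/yr.
Box B: F(B→C) = (24130 + 10400) − 15700 = 18830 km³/yr.
Box C: F(C→D) = (18830 + 5040) − 12400 = 11470 km³/yr.
Box D throughput = its input = 11470 km³/yr; τ = 3040 / 11470 = 0.2650 yr.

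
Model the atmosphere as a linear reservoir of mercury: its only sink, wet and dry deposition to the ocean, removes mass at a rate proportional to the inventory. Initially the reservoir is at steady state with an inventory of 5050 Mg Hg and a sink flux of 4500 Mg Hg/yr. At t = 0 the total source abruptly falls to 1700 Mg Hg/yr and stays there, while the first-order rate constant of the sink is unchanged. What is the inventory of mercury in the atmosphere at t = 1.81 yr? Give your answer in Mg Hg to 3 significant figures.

2530 Mg Hg

The sink rate constant is k = F₀/M₀ = 4500/5050 = 0.8911 yr⁻¹.
Solving dM/dt = F₁ − kM with M(0) = M₀ gives M(t) = F₁/k + (M₀ − F₁/k)·e^(−kt).
F₁/k = 1700/0.8911 = 1907.8 Mg Hg; kt = 0.8911 × 1.81 = 1.613, e^(−kt) = 0.1993.
M(1.81) = 1907.8 + (5050 − 1907.8) × 0.1993 = 1907.8 + 626.3 = 2534.1 Mg Hg.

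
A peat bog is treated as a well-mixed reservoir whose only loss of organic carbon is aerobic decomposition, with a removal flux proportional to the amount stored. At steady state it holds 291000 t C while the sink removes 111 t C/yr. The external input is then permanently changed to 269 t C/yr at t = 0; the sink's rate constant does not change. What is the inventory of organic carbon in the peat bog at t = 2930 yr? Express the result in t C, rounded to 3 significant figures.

The sink rate constant is k = F₀/M₀ = 111/291000 = 0.0003814 yr⁻¹.
Solving dM/dt = F₁ − kM with M(0) = M₀ gives M(t) = F₁/k + (M₀ − F₁/k)·e^(−kt).
F₁/k = 269/0.0003814 = 705220 t C; kt = 0.0003814 × 2930 = 1.118, e^(−kt) = 0.3271.
M(2930) = 705220 + (291000 − 705220) × 0.3271 = 705220 − 135500 = 569740 t C.

570000 t C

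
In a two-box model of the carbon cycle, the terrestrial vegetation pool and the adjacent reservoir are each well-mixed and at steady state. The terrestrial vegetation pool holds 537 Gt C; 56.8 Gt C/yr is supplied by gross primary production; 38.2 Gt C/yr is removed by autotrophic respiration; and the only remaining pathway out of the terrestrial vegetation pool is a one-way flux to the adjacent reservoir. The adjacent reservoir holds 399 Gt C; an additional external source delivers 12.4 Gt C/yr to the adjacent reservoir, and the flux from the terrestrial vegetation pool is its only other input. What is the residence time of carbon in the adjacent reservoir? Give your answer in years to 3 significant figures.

Balance the terrestrial vegetation pool: ΣF_in = 56.800 Gt C/yr.
Flux to the adjacent reservoir = ΣF_in − (38.2) = 18.600 Gt C/yr.
Total input to the adjacent reservoir = 18.600 + 12.4 = 31.000 Gt C/yr; at steady state this equals its total output.
τ = M / F = 399 / 31.000 = 12.87 yr.

12.9 yr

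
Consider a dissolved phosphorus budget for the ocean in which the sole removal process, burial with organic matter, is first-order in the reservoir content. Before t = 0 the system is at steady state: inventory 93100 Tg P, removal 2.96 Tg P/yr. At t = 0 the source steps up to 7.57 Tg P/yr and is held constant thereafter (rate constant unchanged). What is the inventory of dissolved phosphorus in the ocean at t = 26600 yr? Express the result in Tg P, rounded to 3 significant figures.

176000 Tg P

The sink rate constant is k = F₀/M₀ = 2.96/93100 = 3.179×10^-5 yr⁻¹.
Solving dM/dt = F₁ − kM with M(0) = M₀ gives M(t) = F₁/k + (M₀ − F₁/k)·e^(−kt).
F₁/k = 7.57/3.179×10^-5 = 238100 Tg P; kt = 3.179×10^-5 × 26600 = 0.8457, e^(−kt) = 0.4293.
M(26600) = 238100 + (93100 − 238100) × 0.4293 = 238100 − 62240 = 175860 Tg P.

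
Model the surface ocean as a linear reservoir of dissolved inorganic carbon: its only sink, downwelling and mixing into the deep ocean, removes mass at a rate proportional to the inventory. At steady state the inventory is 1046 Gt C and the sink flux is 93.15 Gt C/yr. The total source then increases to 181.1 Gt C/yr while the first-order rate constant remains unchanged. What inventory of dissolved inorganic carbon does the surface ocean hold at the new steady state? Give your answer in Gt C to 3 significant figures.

2030 Gt C

Rate constant k = F/M = 93.15 / 1046 = 0.08905 yr⁻¹.
At the new steady state, source = k·M_new ⇒ M_new = 181.1 / 0.08905 = 2034 Gt C.
(Equivalently M_new = M × F_new/F_old = 1046 × 181.1/93.15.)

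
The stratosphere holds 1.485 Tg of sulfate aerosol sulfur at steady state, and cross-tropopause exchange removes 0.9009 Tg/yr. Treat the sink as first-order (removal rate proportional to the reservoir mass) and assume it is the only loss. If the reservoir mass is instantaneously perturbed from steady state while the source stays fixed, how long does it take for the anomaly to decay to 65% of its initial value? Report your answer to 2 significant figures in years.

0.71 yr

For a linear reservoir the anomaly decays as exp(−t/τ) with τ = M/F = 1.485/0.9009 = 1.648 yr.
exp(−t/τ) = 0.65 ⇒ t = −τ ln(0.65) = 1.648 × 0.4308 = 0.7101 yr.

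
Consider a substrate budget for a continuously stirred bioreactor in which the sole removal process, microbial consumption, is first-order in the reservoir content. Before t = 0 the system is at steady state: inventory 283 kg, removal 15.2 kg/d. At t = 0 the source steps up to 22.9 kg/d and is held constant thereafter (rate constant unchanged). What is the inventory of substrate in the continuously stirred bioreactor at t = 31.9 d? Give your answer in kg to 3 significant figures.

401 kg

Residence time τ = M₀/F₀ = 18.62 d. The eventual steady state is M_∞ = M₀·(F₁/F₀) = 283 × 22.9/15.2 = 426.36 kg.
The anomaly ΔM(t) = M(t) − M_∞ decays as ΔM₀·e^(−t/τ) with ΔM₀ = 283 − 426.36 = −143.4 kg.
At t = 31.9 d, e^(−t/τ) = e^(−1.713) = 0.1803, so ΔM = −25.84 kg and M = 426.36 − 25.84 = 400.52 kg.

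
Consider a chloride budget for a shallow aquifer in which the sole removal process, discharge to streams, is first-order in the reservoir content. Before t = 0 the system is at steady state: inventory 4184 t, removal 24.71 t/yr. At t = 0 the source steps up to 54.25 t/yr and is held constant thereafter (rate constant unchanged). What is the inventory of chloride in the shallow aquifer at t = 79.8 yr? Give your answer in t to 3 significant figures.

Residence time τ = M₀/F₀ = 169.3 yr. The eventual steady state is M_∞ = M₀·(F₁/F₀) = 4184 × 54.25/24.71 = 9185.8 t.
The anomaly ΔM(t) = M(t) − M_∞ decays as ΔM₀·e^(−t/τ) with ΔM₀ = 4184 − 9185.8 = −5002 t.
At t = 79.8 yr, e^(−t/τ) = e^(−0.4713) = 0.6242, so ΔM = −3122 t and M = 9185.8 − 3122 = 6063.7 t.

6060 t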